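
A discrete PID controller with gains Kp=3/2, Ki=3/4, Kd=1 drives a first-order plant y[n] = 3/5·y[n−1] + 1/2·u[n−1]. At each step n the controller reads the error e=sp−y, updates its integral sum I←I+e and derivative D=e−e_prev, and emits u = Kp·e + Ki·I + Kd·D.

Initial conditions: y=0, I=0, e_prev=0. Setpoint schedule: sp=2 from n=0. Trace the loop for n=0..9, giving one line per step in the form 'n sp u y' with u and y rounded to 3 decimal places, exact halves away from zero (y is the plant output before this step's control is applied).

(exact arithmetic carried between steps; '≈' marks a value shown rounded to 6 d.p. or computed from one; I and e_prev carry over from the previous line; the table rounds u and y to 3 d.p., halves away from zero)
n=0: y=0, sp=2, e=sp−y=2; I=2, D=e−e_prev=2; u=3/2·2+3/4·2+1·2=6.5; next y=3/5·0+1/2·6.5=3.25
n=1: y=3.25, sp=2, e=sp−y=-1.25; I=0.75, D=e−e_prev=-3.25; u=3/2·(-1.25)+3/4·0.75+1·(-3.25)=-4.5625; next y=3/5·3.25+1/2·(-4.5625)=-0.33125
n=2: y=-0.33125, sp=2, e=sp−y=2.33125; I=3.08125, D=e−e_prev=3.58125; u=3/2·2.33125+3/4·3.08125+1·3.58125≈9.389063; next y=3/5·(-0.33125)+1/2·9.389063≈4.495781
n=3: y≈4.495781, sp=2, e=sp−y≈-2.495781; I≈0.585469, D=e−e_prev≈-4.827031; u=3/2·(-2.495781)+3/4·0.585469+1·(-4.827031)≈-8.131602; next y=3/5·4.495781+1/2·(-8.131602)≈-1.368332
n=4: y≈-1.368332, sp=2, e=sp−y≈3.368332; I≈3.953801, D=e−e_prev≈5.864113; u=3/2·3.368332+3/4·3.953801+1·5.864113≈13.881962; next y=3/5·(-1.368332)+1/2·13.881962≈6.119982
n=5: y≈6.119982, sp=2, e=sp−y≈-4.119982; I≈-0.166181, D=e−e_prev≈-7.488314; u=3/2·(-4.119982)+3/4·(-0.166181)+1·(-7.488314)≈-13.792922; next y=3/5·6.119982+1/2·(-13.792922)≈-3.224472
n=6: y≈-3.224472, sp=2, e=sp−y≈5.224472; I≈5.058291, D=e−e_prev≈9.344454; u=3/2·5.224472+3/4·5.058291+1·9.344454≈20.974880; next y=3/5·(-3.224472)+1/2·20.974880≈8.552757
n=7: y≈8.552757, sp=2, e=sp−y≈-6.552757; I≈-1.494466, D=e−e_prev≈-11.777229; u=3/2·(-6.552757)+3/4·(-1.494466)+1·(-11.777229)≈-22.727213; next y=3/5·8.552757+1/2·(-22.727213)≈-6.231953
n=8: y≈-6.231953, sp=2, e=sp−y≈8.231953; I≈6.737487, D=e−e_prev≈14.784709; u=3/2·8.231953+3/4·6.737487+1·14.784709≈32.185753; next y=3/5·(-6.231953)+1/2·32.185753≈12.353705
n=9: y≈12.353705, sp=2, e=sp−y≈-10.353705; I≈-3.616218, D=e−e_prev≈-18.585658; u=3/2·(-10.353705)+3/4·(-3.616218)+1·(-18.585658)≈-36.828379; next y=3/5·12.353705+1/2·(-36.828379)≈-11.001967

0 2 6.500 0.000
1 2 -4.563 3.250
2 2 9.389 -0.331
3 2 -8.132 4.496
4 2 13.882 -1.368
5 2 -13.793 6.120
6 2 20.975 -3.224
7 2 -22.727 8.553
8 2 32.186 -6.232
9 2 -36.828 12.354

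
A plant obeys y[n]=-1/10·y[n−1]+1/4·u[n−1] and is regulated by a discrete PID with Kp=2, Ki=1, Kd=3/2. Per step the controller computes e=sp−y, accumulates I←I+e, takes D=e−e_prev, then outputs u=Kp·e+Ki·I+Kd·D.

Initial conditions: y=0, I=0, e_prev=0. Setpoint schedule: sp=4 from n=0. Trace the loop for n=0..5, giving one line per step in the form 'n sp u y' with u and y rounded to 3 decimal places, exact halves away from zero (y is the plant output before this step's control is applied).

(exact arithmetic carried between steps; '≈' marks a value shown rounded to 6 d.p. or computed from one; I and e_prev carry over from the previous line; the table rounds u and y to 3 d.p., halves away from zero)
n=0: y=0, sp=4, e=sp−y=4; I=4, D=e−e_prev=4; u=2·4+1·4+3/2·4=18; next y=-1/10·0+1/4·18=4.5
n=1: y=4.5, sp=4, e=sp−y=-0.5; I=3.5, D=e−e_prev=-4.5; u=2·(-0.5)+1·3.5+3/2·(-4.5)=-4.25; next y=-1/10·4.5+1/4·(-4.25)=-1.5125
n=2: y=-1.5125, sp=4, e=sp−y=5.5125; I=9.0125, D=e−e_prev=6.0125; u=2·5.5125+1·9.0125+3/2·6.0125=29.05625; next y=-1/10·(-1.5125)+1/4·29.05625≈7.415313
n=3: y≈7.415313, sp=4, e=sp−y≈-3.415313; I≈5.597188, D=e−e_prev≈-8.927813; u=2·(-3.415313)+1·5.597188+3/2·(-8.927813)≈-14.625156; next y=-1/10·7.415313+1/4·(-14.625156)≈-4.397820
n=4: y≈-4.397820, sp=4, e=sp−y≈8.397820; I≈13.995008, D=e−e_prev≈11.813133; u=2·8.397820+1·13.995008+3/2·11.813133≈48.510348; next y=-1/10·(-4.397820)+1/4·48.510348≈12.567369
n=5: y≈12.567369, sp=4, e=sp−y≈-8.567369; I≈5.427639, D=e−e_prev≈-16.965189; u=2·(-8.567369)+1·5.427639+3/2·(-16.965189)≈-37.154883; next y=-1/10·12.567369+1/4·(-37.154883)≈-10.545458

0 4 18.000 0.000
1 4 -4.250 4.500
2 4 29.056 -1.513
3 4 -14.625 7.415
4 4 48.510 -4.398
5 4 -37.155 12.567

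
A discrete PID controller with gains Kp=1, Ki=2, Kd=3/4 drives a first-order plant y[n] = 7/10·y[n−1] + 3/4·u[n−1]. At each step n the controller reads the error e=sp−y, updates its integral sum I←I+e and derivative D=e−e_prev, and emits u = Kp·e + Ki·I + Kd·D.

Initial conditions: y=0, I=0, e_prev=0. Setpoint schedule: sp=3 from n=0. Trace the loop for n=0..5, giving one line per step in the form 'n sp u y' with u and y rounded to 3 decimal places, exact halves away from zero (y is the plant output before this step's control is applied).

0 3 11.250 0.000
1 3 -16.641 8.438
2 3 35.106 -6.574
3 3 -63.137 21.728
4 3 122.650 -32.143
5 3 -228.581 69.487

(exact arithmetic carried between steps; '≈' marks a value shown rounded to 6 d.p. or computed from one; I and e_prev carry over from the previous line; the table rounds u and y to 3 d.p., halves away from zero)
n=0: y=0, sp=3, e=sp−y=3; I=3, D=e−e_prev=3; u=1·3+2·3+3/4·3=11.25; next y=7/10·0+3/4·11.25=8.4375
n=1: y=8.4375, sp=3, e=sp−y=-5.4375; I=-2.4375, D=e−e_prev=-8.4375; u=1·(-5.4375)+2·(-2.4375)+3/4·(-8.4375)=-16.640625; next y=7/10·8.4375+3/4·(-16.640625)≈-6.574219
n=2: y≈-6.574219, sp=3, e=sp−y≈9.574219; I≈7.136719, D=e−e_prev≈15.011719; u=1·9.574219+2·7.136719+3/4·15.011719≈35.106445; next y=7/10·(-6.574219)+3/4·35.106445≈21.727881
n=3: y≈21.727881, sp=3, e=sp−y≈-18.727881; I≈-11.591162, D=e−e_prev≈-28.302100; u=1·(-18.727881)+2·(-11.591162)+3/4·(-28.302100)≈-63.136780; next y=7/10·21.727881+3/4·(-63.136780)≈-32.143068
n=4: y≈-32.143068, sp=3, e=sp−y≈35.143068; I≈23.551906, D=e−e_prev≈53.870949; u=1·35.143068+2·23.551906+3/4·53.870949≈122.650092; next y=7/10·(-32.143068)+3/4·122.650092≈69.487421
n=5: y≈69.487421, sp=3, e=sp−y≈-66.487421; I≈-42.935515, D=e−e_prev≈-101.630490; u=1·(-66.487421)+2·(-42.935515)+3/4·(-101.630490)≈-228.581319; next y=7/10·69.487421+3/4·(-228.581319)≈-122.794795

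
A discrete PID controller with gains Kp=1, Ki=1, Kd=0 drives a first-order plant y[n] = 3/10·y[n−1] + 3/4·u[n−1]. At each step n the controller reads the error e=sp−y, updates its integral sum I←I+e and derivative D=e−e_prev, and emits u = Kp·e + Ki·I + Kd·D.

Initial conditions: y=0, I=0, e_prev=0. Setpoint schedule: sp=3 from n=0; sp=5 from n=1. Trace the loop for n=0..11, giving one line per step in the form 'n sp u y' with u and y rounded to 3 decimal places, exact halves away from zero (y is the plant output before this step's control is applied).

(exact arithmetic carried between steps; '≈' marks a value shown rounded to 6 d.p. or computed from one; I and e_prev carry over from the previous line; the table rounds u and y to 3 d.p., halves away from zero)
n=0: y=0, sp=3, e=sp−y=3; I=3, D=e−e_prev=3; u=1·3+1·3+0·3=6; next y=3/10·0+3/4·6=4.5
n=1: y=4.5, sp=5, e=sp−y=0.5; I=3.5, D=e−e_prev=-2.5; u=1·0.5+1·3.5+0·(-2.5)=4; next y=3/10·4.5+3/4·4=4.35
n=2: y=4.35, sp=5, e=sp−y=0.65; I=4.15, D=e−e_prev=0.15; u=1·0.65+1·4.15+0·0.15=4.8; next y=3/10·4.35+3/4·4.8=4.905
n=3: y=4.905, sp=5, e=sp−y=0.095; I=4.245, D=e−e_prev=-0.555; u=1·0.095+1·4.245+0·(-0.555)=4.34; next y=3/10·4.905+3/4·4.34=4.7265
n=4: y=4.7265, sp=5, e=sp−y=0.2735; I=4.5185, D=e−e_prev=0.1785; u=1·0.2735+1·4.5185+0·0.1785=4.792; next y=3/10·4.7265+3/4·4.792=5.01195
n=5: y=5.01195, sp=5, e=sp−y=-0.01195; I=4.50655, D=e−e_prev=-0.28545; u=1·(-0.01195)+1·4.50655+0·(-0.28545)=4.4946; next y=3/10·5.01195+3/4·4.4946=4.874535
n=6: y=4.874535, sp=5, e=sp−y=0.125465; I=4.632015, D=e−e_prev=0.137415; u=1·0.125465+1·4.632015+0·0.137415=4.75748; next y=3/10·4.874535+3/4·4.75748≈5.030471
n=7: y≈5.030471, sp=5, e=sp−y≈-0.030471; I≈4.601545, D=e−e_prev≈-0.155936; u=1·(-0.030471)+1·4.601545+0·(-0.155936)≈4.571074; next y=3/10·5.030471+3/4·4.571074≈4.937447
n=8: y≈4.937447, sp=5, e=sp−y≈0.062553; I≈4.664098, D=e−e_prev≈0.093024; u=1·0.062553+1·4.664098+0·0.093024≈4.726651; next y=3/10·4.937447+3/4·4.726651≈5.026222
n=9: y≈5.026222, sp=5, e=sp−y≈-0.026222; I≈4.637875, D=e−e_prev≈-0.088776; u=1·(-0.026222)+1·4.637875+0·(-0.088776)≈4.611653; next y=3/10·5.026222+3/4·4.611653≈4.966607
n=10: y≈4.966607, sp=5, e=sp−y≈0.033393; I≈4.671269, D=e−e_prev≈0.059616; u=1·0.033393+1·4.671269+0·0.059616≈4.704662; next y=3/10·4.966607+3/4·4.704662≈5.018479
n=11: y≈5.018479, sp=5, e=sp−y≈-0.018479; I≈4.652790, D=e−e_prev≈-0.051872; u=1·(-0.018479)+1·4.652790+0·(-0.051872)≈4.634311; next y=3/10·5.018479+3/4·4.634311≈4.981277

0 3 6.000 0.000
1 5 4.000 4.500
2 5 4.800 4.350
3 5 4.340 4.905
4 5 4.792 4.727
5 5 4.495 5.012
6 5 4.757 4.875
7 5 4.571 5.030
8 5 4.727 4.937
9 5 4.612 5.026
10 5 4.705 4.967
11 5 4.634 5.018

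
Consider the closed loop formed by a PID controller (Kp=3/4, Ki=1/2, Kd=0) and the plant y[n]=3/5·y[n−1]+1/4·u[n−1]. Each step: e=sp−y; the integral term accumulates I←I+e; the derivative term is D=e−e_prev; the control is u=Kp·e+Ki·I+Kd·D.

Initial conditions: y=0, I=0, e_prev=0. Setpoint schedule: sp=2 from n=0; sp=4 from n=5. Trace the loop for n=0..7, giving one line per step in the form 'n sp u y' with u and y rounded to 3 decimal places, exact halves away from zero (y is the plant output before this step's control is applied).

(exact arithmetic carried between steps; '≈' marks a value shown rounded to 6 d.p. or computed from one; I and e_prev carry over from the previous line; the table rounds u and y to 3 d.p., halves away from zero)
n=0: y=0, sp=2, e=sp−y=2; I=2, D=e−e_prev=2; u=3/4·2+1/2·2+0·2=2.5; next y=3/5·0+1/4·2.5=0.625
n=1: y=0.625, sp=2, e=sp−y=1.375; I=3.375, D=e−e_prev=-0.625; u=3/4·1.375+1/2·3.375+0·(-0.625)=2.71875; next y=3/5·0.625+1/4·2.71875≈1.054688
n=2: y≈1.054688, sp=2, e=sp−y≈0.945313; I≈4.320313, D=e−e_prev≈-0.429688; u=3/4·0.945313+1/2·4.320313+0·(-0.429688)≈2.869141; next y=3/5·1.054688+1/4·2.869141≈1.350098
n=3: y≈1.350098, sp=2, e=sp−y≈0.649902; I≈4.970215, D=e−e_prev≈-0.295410; u=3/4·0.649902+1/2·4.970215+0·(-0.295410)≈2.972534; next y=3/5·1.350098+1/4·2.972534≈1.553192
n=4: y≈1.553192, sp=2, e=sp−y≈0.446808; I≈5.417023, D=e−e_prev≈-0.203094; u=3/4·0.446808+1/2·5.417023+0·(-0.203094)≈3.043617; next y=3/5·1.553192+1/4·3.043617≈1.692820
n=5: y≈1.692820, sp=4, e=sp−y≈2.307180; I≈7.724203, D=e−e_prev≈1.860373; u=3/4·2.307180+1/2·7.724203+0·1.860373≈5.592487; next y=3/5·1.692820+1/4·5.592487≈2.413813
n=6: y≈2.413813, sp=4, e=sp−y≈1.586187; I≈9.310390, D=e−e_prev≈-0.720994; u=3/4·1.586187+1/2·9.310390+0·(-0.720994)≈5.844835; next y=3/5·2.413813+1/4·5.844835≈2.909497
n=7: y≈2.909497, sp=4, e=sp−y≈1.090503; I≈10.400893, D=e−e_prev≈-0.495683; u=3/4·1.090503+1/2·10.400893+0·(-0.495683)≈6.018324; next y=3/5·2.909497+1/4·6.018324≈3.250279

0 2 2.500 0.000
1 2 2.719 0.625
2 2 2.869 1.055
3 2 2.973 1.350
4 2 3.044 1.553
5 4 5.592 1.693
6 4 5.845 2.414
7 4 6.018 2.909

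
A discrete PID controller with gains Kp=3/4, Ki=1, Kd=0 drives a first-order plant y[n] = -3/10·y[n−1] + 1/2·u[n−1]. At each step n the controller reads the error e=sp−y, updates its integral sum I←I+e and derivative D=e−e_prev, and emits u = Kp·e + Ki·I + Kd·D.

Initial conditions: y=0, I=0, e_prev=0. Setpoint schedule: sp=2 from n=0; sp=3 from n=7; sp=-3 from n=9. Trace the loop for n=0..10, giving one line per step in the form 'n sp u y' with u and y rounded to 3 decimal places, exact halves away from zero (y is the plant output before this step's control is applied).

(exact arithmetic carried between steps; '≈' marks a value shown rounded to 6 d.p. or computed from one; I and e_prev carry over from the previous line; the table rounds u and y to 3 d.p., halves away from zero)
n=0: y=0, sp=2, e=sp−y=2; I=2, D=e−e_prev=2; u=3/4·2+1·2+0·2=3.5; next y=-3/10·0+1/2·3.5=1.75
n=1: y=1.75, sp=2, e=sp−y=0.25; I=2.25, D=e−e_prev=-1.75; u=3/4·0.25+1·2.25+0·(-1.75)=2.4375; next y=-3/10·1.75+1/2·2.4375=0.69375
n=2: y=0.69375, sp=2, e=sp−y=1.30625; I=3.55625, D=e−e_prev=1.05625; u=3/4·1.30625+1·3.55625+0·1.05625≈4.535938; next y=-3/10·0.69375+1/2·4.535938≈2.059844
n=3: y≈2.059844, sp=2, e=sp−y≈-0.059844; I≈3.496406, D=e−e_prev≈-1.366094; u=3/4·(-0.059844)+1·3.496406+0·(-1.366094)≈3.451523; next y=-3/10·2.059844+1/2·3.451523≈1.107809
n=4: y≈1.107809, sp=2, e=sp−y≈0.892191; I≈4.388598, D=e−e_prev≈0.952035; u=3/4·0.892191+1·4.388598+0·0.952035≈5.057741; next y=-3/10·1.107809+1/2·5.057741≈2.196528
n=5: y≈2.196528, sp=2, e=sp−y≈-0.196528; I≈4.192070, D=e−e_prev≈-1.088719; u=3/4·(-0.196528)+1·4.192070+0·(-1.088719)≈4.044674; next y=-3/10·2.196528+1/2·4.044674≈1.363378
n=6: y≈1.363378, sp=2, e=sp−y≈0.636622; I≈4.828691, D=e−e_prev≈0.833150; u=3/4·0.636622+1·4.828691+0·0.833150≈5.306157; next y=-3/10·1.363378+1/2·5.306157≈2.244065
n=7: y≈2.244065, sp=3, e=sp−y≈0.755935; I≈5.584626, D=e−e_prev≈0.119313; u=3/4·0.755935+1·5.584626+0·0.119313≈6.151577; next y=-3/10·2.244065+1/2·6.151577≈2.402569
n=8: y≈2.402569, sp=3, e=sp−y≈0.597431; I≈6.182057, D=e−e_prev≈-0.158504; u=3/4·0.597431+1·6.182057+0·(-0.158504)≈6.630130; next y=-3/10·2.402569+1/2·6.630130≈2.594294
n=9: y≈2.594294, sp=-3, e=sp−y≈-5.594294; I≈0.587763, D=e−e_prev≈-6.191725; u=3/4·(-5.594294)+1·0.587763+0·(-6.191725)≈-3.607958; next y=-3/10·2.594294+1/2·(-3.607958)≈-2.582267
n=10: y≈-2.582267, sp=-3, e=sp−y≈-0.417733; I≈0.170030, D=e−e_prev≈5.176562; u=3/4·(-0.417733)+1·0.170030+0·5.176562≈-0.143269; next y=-3/10·(-2.582267)+1/2·(-0.143269)≈0.703046

0 2 3.500 0.000
1 2 2.438 1.750
2 2 4.536 0.694
3 2 3.452 2.060
4 2 5.058 1.108
5 2 4.045 2.197
6 2 5.306 1.363
7 3 6.152 2.244
8 3 6.630 2.403
9 -3 -3.608 2.594
10 -3 -0.143 -2.582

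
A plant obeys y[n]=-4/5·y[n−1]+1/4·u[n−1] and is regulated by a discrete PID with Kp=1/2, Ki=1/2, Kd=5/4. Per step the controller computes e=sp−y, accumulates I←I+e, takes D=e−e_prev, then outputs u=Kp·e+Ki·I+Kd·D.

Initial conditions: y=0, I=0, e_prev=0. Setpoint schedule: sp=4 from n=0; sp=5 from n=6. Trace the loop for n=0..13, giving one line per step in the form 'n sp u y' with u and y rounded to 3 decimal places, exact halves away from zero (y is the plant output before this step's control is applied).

(exact arithmetic carried between steps; '≈' marks a value shown rounded to 6 d.p. or computed from one; I and e_prev carry over from the previous line; the table rounds u and y to 3 d.p., halves away from zero)
n=0: y=0, sp=4, e=sp−y=4; I=4, D=e−e_prev=4; u=1/2·4+1/2·4+5/4·4=9; next y=-4/5·0+1/4·9=2.25
n=1: y=2.25, sp=4, e=sp−y=1.75; I=5.75, D=e−e_prev=-2.25; u=1/2·1.75+1/2·5.75+5/4·(-2.25)=0.9375; next y=-4/5·2.25+1/4·0.9375=-1.565625
n=2: y=-1.565625, sp=4, e=sp−y=5.565625; I=11.315625, D=e−e_prev=3.815625; u=1/2·5.565625+1/2·11.315625+5/4·3.815625≈13.210156; next y=-4/5·(-1.565625)+1/4·13.210156≈4.555039
n=3: y≈4.555039, sp=4, e=sp−y≈-0.555039; I≈10.760586, D=e−e_prev≈-6.120664; u=1/2·(-0.555039)+1/2·10.760586+5/4·(-6.120664)≈-2.548057; next y=-4/5·4.555039+1/4·(-2.548057)≈-4.281045
n=4: y≈-4.281045, sp=4, e=sp−y≈8.281045; I≈19.041631, D=e−e_prev≈8.836084; u=1/2·8.281045+1/2·19.041631+5/4·8.836084≈24.706444; next y=-4/5·(-4.281045)+1/4·24.706444≈9.601447
n=5: y≈9.601447, sp=4, e=sp−y≈-5.601447; I≈13.440184, D=e−e_prev≈-13.882493; u=1/2·(-5.601447)+1/2·13.440184+5/4·(-13.882493)≈-13.433748; next y=-4/5·9.601447+1/4·(-13.433748)≈-11.039595
n=6: y≈-11.039595, sp=5, e=sp−y≈16.039595; I≈29.479779, D=e−e_prev≈21.641042; u=1/2·16.039595+1/2·29.479779+5/4·21.641042≈49.810989; next y=-4/5·(-11.039595)+1/4·49.810989≈21.284423
n=7: y≈21.284423, sp=5, e=sp−y≈-16.284423; I≈13.195356, D=e−e_prev≈-32.324018; u=1/2·(-16.284423)+1/2·13.195356+5/4·(-32.324018)≈-41.949556; next y=-4/5·21.284423+1/4·(-41.949556)≈-27.514928
n=8: y≈-27.514928, sp=5, e=sp−y≈32.514928; I≈45.710283, D=e−e_prev≈48.799351; u=1/2·32.514928+1/2·45.710283+5/4·48.799351≈100.111794; next y=-4/5·(-27.514928)+1/4·100.111794≈47.039890
n=9: y≈47.039890, sp=5, e=sp−y≈-42.039890; I≈3.670393, D=e−e_prev≈-74.554818; u=1/2·(-42.039890)+1/2·3.670393+5/4·(-74.554818)≈-112.378271; next y=-4/5·47.039890+1/4·(-112.378271)≈-65.726480
n=10: y≈-65.726480, sp=5, e=sp−y≈70.726480; I≈74.396873, D=e−e_prev≈112.766371; u=1/2·70.726480+1/2·74.396873+5/4·112.766371≈213.519640; next y=-4/5·(-65.726480)+1/4·213.519640≈105.961094
n=11: y≈105.961094, sp=5, e=sp−y≈-100.961094; I≈-26.564221, D=e−e_prev≈-171.687574; u=1/2·(-100.961094)+1/2·(-26.564221)+5/4·(-171.687574)≈-278.372126; next y=-4/5·105.961094+1/4·(-278.372126)≈-154.361907
n=12: y≈-154.361907, sp=5, e=sp−y≈159.361907; I≈132.797685, D=e−e_prev≈260.323001; u=1/2·159.361907+1/2·132.797685+5/4·260.323001≈471.483547; next y=-4/5·(-154.361907)+1/4·471.483547≈241.360412
n=13: y≈241.360412, sp=5, e=sp−y≈-236.360412; I≈-103.562727, D=e−e_prev≈-395.722319; u=1/2·(-236.360412)+1/2·(-103.562727)+5/4·(-395.722319)≈-664.614468; next y=-4/5·241.360412+1/4·(-664.614468)≈-359.241947

0 4 9.000 0.000
1 4 0.938 2.250
2 4 13.210 -1.566
3 4 -2.548 4.555
4 4 24.706 -4.281
5 4 -13.434 9.601
6 5 49.811 -11.040
7 5 -41.950 21.284
8 5 100.112 -27.515
9 5 -112.378 47.040
10 5 213.520 -65.726
11 5 -278.372 105.961
12 5 471.484 -154.362
13 5 -664.614 241.360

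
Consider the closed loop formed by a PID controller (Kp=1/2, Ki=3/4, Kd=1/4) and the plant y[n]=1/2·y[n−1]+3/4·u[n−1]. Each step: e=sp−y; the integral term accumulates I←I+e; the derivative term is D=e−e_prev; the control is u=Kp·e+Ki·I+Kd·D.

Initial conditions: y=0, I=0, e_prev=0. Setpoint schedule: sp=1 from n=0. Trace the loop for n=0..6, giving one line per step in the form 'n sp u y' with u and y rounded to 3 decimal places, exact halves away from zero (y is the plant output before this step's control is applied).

0 1 1.500 0.000
1 1 0.313 1.125
2 1 0.992 0.797
3 1 0.544 1.143
4 1 0.768 0.979
5 1 0.613 1.066
6 1 0.695 0.993

(exact arithmetic carried between steps; '≈' marks a value shown rounded to 6 d.p. or computed from one; I and e_prev carry over from the previous line; the table rounds u and y to 3 d.p., halves away from zero)
n=0: y=0, sp=1, e=sp−y=1; I=1, D=e−e_prev=1; u=1/2·1+3/4·1+1/4·1=1.5; next y=1/2·0+3/4·1.5=1.125
n=1: y=1.125, sp=1, e=sp−y=-0.125; I=0.875, D=e−e_prev=-1.125; u=1/2·(-0.125)+3/4·0.875+1/4·(-1.125)=0.3125; next y=1/2·1.125+3/4·0.3125=0.796875
n=2: y=0.796875, sp=1, e=sp−y=0.203125; I=1.078125, D=e−e_prev=0.328125; u=1/2·0.203125+3/4·1.078125+1/4·0.328125≈0.992188; next y=1/2·0.796875+3/4·0.992188≈1.142578
n=3: y≈1.142578, sp=1, e=sp−y≈-0.142578; I≈0.935547, D=e−e_prev≈-0.345703; u=1/2·(-0.142578)+3/4·0.935547+1/4·(-0.345703)≈0.543945; next y=1/2·1.142578+3/4·0.543945≈0.979248
n=4: y≈0.979248, sp=1, e=sp−y≈0.020752; I≈0.956299, D=e−e_prev≈0.163330; u=1/2·0.020752+3/4·0.956299+1/4·0.163330≈0.768433; next y=1/2·0.979248+3/4·0.768433≈1.065948
n=5: y≈1.065948, sp=1, e=sp−y≈-0.065948; I≈0.890350, D=e−e_prev≈-0.086700; u=1/2·(-0.065948)+3/4·0.890350+1/4·(-0.086700)≈0.613113; next y=1/2·1.065948+3/4·0.613113≈0.992809
n=6: y≈0.992809, sp=1, e=sp−y≈0.007191; I≈0.897541, D=e−e_prev≈0.073139; u=1/2·0.007191+3/4·0.897541+1/4·0.073139≈0.695036; next y=1/2·0.992809+3/4·0.695036≈1.017682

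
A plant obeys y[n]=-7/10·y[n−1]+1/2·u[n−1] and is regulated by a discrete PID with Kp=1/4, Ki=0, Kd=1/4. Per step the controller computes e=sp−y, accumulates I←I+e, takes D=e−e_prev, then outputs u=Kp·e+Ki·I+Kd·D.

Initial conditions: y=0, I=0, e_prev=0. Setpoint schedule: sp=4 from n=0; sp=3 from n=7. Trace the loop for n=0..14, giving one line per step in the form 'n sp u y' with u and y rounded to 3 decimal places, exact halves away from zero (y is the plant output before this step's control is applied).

0 4 2.000 0.000
1 4 0.500 1.000
2 4 1.475 -0.450
3 4 0.361 1.053
4 4 1.541 -0.556
5 4 0.281 1.160
6 4 1.626 -0.671
7 3 -0.309 1.283
8 3 1.597 -1.053
9 3 -0.281 1.535
10 3 1.741 -1.215
11 3 -0.414 1.721
12 3 1.886 -1.412
13 3 -0.569 1.932
14 3 2.051 -1.637

(exact arithmetic carried between steps; '≈' marks a value shown rounded to 6 d.p. or computed from one; I and e_prev carry over from the previous line; the table rounds u and y to 3 d.p., halves away from zero)
n=0: y=0, sp=4, e=sp−y=4; I=4, D=e−e_prev=4; u=1/4·4+0·4+1/4·4=2; next y=-7/10·0+1/2·2=1
n=1: y=1, sp=4, e=sp−y=3; I=7, D=e−e_prev=-1; u=1/4·3+0·7+1/4·(-1)=0.5; next y=-7/10·1+1/2·0.5=-0.45
n=2: y=-0.45, sp=4, e=sp−y=4.45; I=11.45, D=e−e_prev=1.45; u=1/4·4.45+0·11.45+1/4·1.45=1.475; next y=-7/10·(-0.45)+1/2·1.475=1.0525
n=3: y=1.0525, sp=4, e=sp−y=2.9475; I=14.3975, D=e−e_prev=-1.5025; u=1/4·2.9475+0·14.3975+1/4·(-1.5025)=0.36125; next y=-7/10·1.0525+1/2·0.36125=-0.556125
n=4: y=-0.556125, sp=4, e=sp−y=4.556125; I=18.953625, D=e−e_prev=1.608625; u=1/4·4.556125+0·18.953625+1/4·1.608625≈1.541188; next y=-7/10·(-0.556125)+1/2·1.541188≈1.159881
n=5: y≈1.159881, sp=4, e=sp−y≈2.840119; I≈21.793744, D=e−e_prev≈-1.716006; u=1/4·2.840119+0·21.793744+1/4·(-1.716006)≈0.281028; next y=-7/10·1.159881+1/2·0.281028≈-0.671403
n=6: y≈-0.671403, sp=4, e=sp−y≈4.671403; I≈26.465147, D=e−e_prev≈1.831284; u=1/4·4.671403+0·26.465147+1/4·1.831284≈1.625672; next y=-7/10·(-0.671403)+1/2·1.625672≈1.282818
n=7: y≈1.282818, sp=3, e=sp−y≈1.717182; I≈28.182329, D=e−e_prev≈-2.954221; u=1/4·1.717182+0·28.182329+1/4·(-2.954221)≈-0.309260; next y=-7/10·1.282818+1/2·(-0.309260)≈-1.052602
n=8: y≈-1.052602, sp=3, e=sp−y≈4.052602; I≈32.234931, D=e−e_prev≈2.335420; u=1/4·4.052602+0·32.234931+1/4·2.335420≈1.597006; next y=-7/10·(-1.052602)+1/2·1.597006≈1.535324
n=9: y≈1.535324, sp=3, e=sp−y≈1.464676; I≈33.699607, D=e−e_prev≈-2.587927; u=1/4·1.464676+0·33.699607+1/4·(-2.587927)≈-0.280813; next y=-7/10·1.535324+1/2·(-0.280813)≈-1.215133
n=10: y≈-1.215133, sp=3, e=sp−y≈4.215133; I≈37.914740, D=e−e_prev≈2.750458; u=1/4·4.215133+0·37.914740+1/4·2.750458≈1.741398; next y=-7/10·(-1.215133)+1/2·1.741398≈1.721292
n=11: y≈1.721292, sp=3, e=sp−y≈1.278708; I≈39.193448, D=e−e_prev≈-2.936426; u=1/4·1.278708+0·39.193448+1/4·(-2.936426)≈-0.414430; next y=-7/10·1.721292+1/2·(-0.414430)≈-1.412119
n=12: y≈-1.412119, sp=3, e=sp−y≈4.412119; I≈43.605567, D=e−e_prev≈3.133412; u=1/4·4.412119+0·43.605567+1/4·3.133412≈1.886383; next y=-7/10·(-1.412119)+1/2·1.886383≈1.931675
n=13: y≈1.931675, sp=3, e=sp−y≈1.068325; I≈44.673892, D=e−e_prev≈-3.343794; u=1/4·1.068325+0·44.673892+1/4·(-3.343794)≈-0.568867; next y=-7/10·1.931675+1/2·(-0.568867)≈-1.636606
n=14: y≈-1.636606, sp=3, e=sp−y≈4.636606; I≈49.310498, D=e−e_prev≈3.568281; u=1/4·4.636606+0·49.310498+1/4·3.568281≈2.051222; next y=-7/10·(-1.636606)+1/2·2.051222≈2.171235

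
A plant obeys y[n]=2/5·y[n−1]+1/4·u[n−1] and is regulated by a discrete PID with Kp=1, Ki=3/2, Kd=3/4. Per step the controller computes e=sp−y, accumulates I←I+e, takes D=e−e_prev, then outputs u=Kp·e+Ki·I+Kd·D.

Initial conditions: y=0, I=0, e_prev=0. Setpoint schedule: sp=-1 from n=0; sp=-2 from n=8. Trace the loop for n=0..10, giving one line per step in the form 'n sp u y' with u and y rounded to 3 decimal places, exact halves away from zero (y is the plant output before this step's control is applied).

0 -1 -3.250 0.000
1 -1 -1.359 -0.813
2 -1 -2.730 -0.665
3 -1 -2.200 -0.948
4 -1 -2.552 -0.929
5 -1 -2.383 -1.010
6 -1 -2.461 -1.000
7 -1 -2.404 -1.015
8 -2 -5.669 -1.007
9 -2 -3.760 -1.820
10 -2 -5.134 -1.668

(exact arithmetic carried between steps; '≈' marks a value shown rounded to 6 d.p. or computed from one; I and e_prev carry over from the previous line; the table rounds u and y to 3 d.p., halves away from zero)
n=0: y=0, sp=-1, e=sp−y=-1; I=-1, D=e−e_prev=-1; u=1·(-1)+3/2·(-1)+3/4·(-1)=-3.25; next y=2/5·0+1/4·(-3.25)=-0.8125
n=1: y=-0.8125, sp=-1, e=sp−y=-0.1875; I=-1.1875, D=e−e_prev=0.8125; u=1·(-0.1875)+3/2·(-1.1875)+3/4·0.8125=-1.359375; next y=2/5·(-0.8125)+1/4·(-1.359375)≈-0.664844
n=2: y≈-0.664844, sp=-1, e=sp−y≈-0.335156; I≈-1.522656, D=e−e_prev≈-0.147656; u=1·(-0.335156)+3/2·(-1.522656)+3/4·(-0.147656)≈-2.729883; next y=2/5·(-0.664844)+1/4·(-2.729883)≈-0.948408
n=3: y≈-0.948408, sp=-1, e=sp−y≈-0.051592; I≈-1.574248, D=e−e_prev≈0.283564; u=1·(-0.051592)+3/2·(-1.574248)+3/4·0.283564≈-2.200291; next y=2/5·(-0.948408)+1/4·(-2.200291)≈-0.929436
n=4: y≈-0.929436, sp=-1, e=sp−y≈-0.070564; I≈-1.644812, D=e−e_prev≈-0.018972; u=1·(-0.070564)+3/2·(-1.644812)+3/4·(-0.018972)≈-2.552012; next y=2/5·(-0.929436)+1/4·(-2.552012)≈-1.009777
n=5: y≈-1.009777, sp=-1, e=sp−y≈0.009777; I≈-1.635035, D=e−e_prev≈0.080341; u=1·0.009777+3/2·(-1.635035)+3/4·0.080341≈-2.382519; next y=2/5·(-1.009777)+1/4·(-2.382519)≈-0.999541
n=6: y≈-0.999541, sp=-1, e=sp−y≈-0.000459; I≈-1.635494, D=e−e_prev≈-0.010237; u=1·(-0.000459)+3/2·(-1.635494)+3/4·(-0.010237)≈-2.461378; next y=2/5·(-0.999541)+1/4·(-2.461378)≈-1.015161
n=7: y≈-1.015161, sp=-1, e=sp−y≈0.015161; I≈-1.620333, D=e−e_prev≈0.015620; u=1·0.015161+3/2·(-1.620333)+3/4·0.015620≈-2.403624; next y=2/5·(-1.015161)+1/4·(-2.403624)≈-1.006970
n=8: y≈-1.006970, sp=-2, e=sp−y≈-0.993030; I≈-2.613363, D=e−e_prev≈-1.008190; u=1·(-0.993030)+3/2·(-2.613363)+3/4·(-1.008190)≈-5.669217; next y=2/5·(-1.006970)+1/4·(-5.669217)≈-1.820092
n=9: y≈-1.820092, sp=-2, e=sp−y≈-0.179908; I≈-2.793271, D=e−e_prev≈0.813122; u=1·(-0.179908)+3/2·(-2.793271)+3/4·0.813122≈-3.759972; next y=2/5·(-1.820092)+1/4·(-3.759972)≈-1.668030
n=10: y≈-1.668030, sp=-2, e=sp−y≈-0.331970; I≈-3.125241, D=e−e_prev≈-0.152062; u=1·(-0.331970)+3/2·(-3.125241)+3/4·(-0.152062)≈-5.133878; next y=2/5·(-1.668030)+1/4·(-5.133878)≈-1.950681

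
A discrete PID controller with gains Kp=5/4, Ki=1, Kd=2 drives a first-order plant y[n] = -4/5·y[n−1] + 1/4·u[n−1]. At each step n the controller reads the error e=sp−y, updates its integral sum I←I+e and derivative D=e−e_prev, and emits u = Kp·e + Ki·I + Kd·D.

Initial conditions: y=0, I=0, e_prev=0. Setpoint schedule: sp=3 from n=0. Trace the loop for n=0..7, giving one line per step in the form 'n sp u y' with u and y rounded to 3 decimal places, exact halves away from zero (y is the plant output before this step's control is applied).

(exact arithmetic carried between steps; '≈' marks a value shown rounded to 6 d.p. or computed from one; I and e_prev carry over from the previous line; the table rounds u and y to 3 d.p., halves away from zero)
n=0: y=0, sp=3, e=sp−y=3; I=3, D=e−e_prev=3; u=5/4·3+1·3+2·3=12.75; next y=-4/5·0+1/4·12.75=3.1875
n=1: y=3.1875, sp=3, e=sp−y=-0.1875; I=2.8125, D=e−e_prev=-3.1875; u=5/4·(-0.1875)+1·2.8125+2·(-3.1875)=-3.796875; next y=-4/5·3.1875+1/4·(-3.796875)≈-3.499219
n=2: y≈-3.499219, sp=3, e=sp−y≈6.499219; I≈9.311719, D=e−e_prev≈6.686719; u=5/4·6.499219+1·9.311719+2·6.686719≈30.809180; next y=-4/5·(-3.499219)+1/4·30.809180≈10.501670
n=3: y≈10.501670, sp=3, e=sp−y≈-7.501670; I≈1.810049, D=e−e_prev≈-14.000889; u=5/4·(-7.501670)+1·1.810049+2·(-14.000889)≈-35.568816; next y=-4/5·10.501670+1/4·(-35.568816)≈-17.293540
n=4: y≈-17.293540, sp=3, e=sp−y≈20.293540; I≈22.103589, D=e−e_prev≈27.795210; u=5/4·20.293540+1·22.103589+2·27.795210≈103.060933; next y=-4/5·(-17.293540)+1/4·103.060933≈39.600065
n=5: y≈39.600065, sp=3, e=sp−y≈-36.600065; I≈-14.496477, D=e−e_prev≈-56.893605; u=5/4·(-36.600065)+1·(-14.496477)+2·(-56.893605)≈-174.033768; next y=-4/5·39.600065+1/4·(-174.033768)≈-75.188494
n=6: y≈-75.188494, sp=3, e=sp−y≈78.188494; I≈63.692018, D=e−e_prev≈114.788560; u=5/4·78.188494+1·63.692018+2·114.788560≈391.004755; next y=-4/5·(-75.188494)+1/4·391.004755≈157.901984
n=7: y≈157.901984, sp=3, e=sp−y≈-154.901984; I≈-91.209966, D=e−e_prev≈-233.090479; u=5/4·(-154.901984)+1·(-91.209966)+2·(-233.090479)≈-751.018404; next y=-4/5·157.901984+1/4·(-751.018404)≈-314.076188

0 3 12.750 0.000
1 3 -3.797 3.188
2 3 30.809 -3.499
3 3 -35.569 10.502
4 3 103.061 -17.294
5 3 -174.034 39.600
6 3 391.005 -75.188
7 3 -751.018 157.902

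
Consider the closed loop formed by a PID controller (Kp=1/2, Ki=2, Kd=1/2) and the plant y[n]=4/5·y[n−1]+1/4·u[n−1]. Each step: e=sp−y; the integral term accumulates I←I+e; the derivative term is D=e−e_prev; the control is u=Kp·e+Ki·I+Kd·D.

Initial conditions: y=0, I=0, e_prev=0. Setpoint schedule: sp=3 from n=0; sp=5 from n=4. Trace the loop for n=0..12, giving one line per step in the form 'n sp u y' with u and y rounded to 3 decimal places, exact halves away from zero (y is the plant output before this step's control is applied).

0 3 9.000 0.000
1 3 6.750 2.250
2 3 5.663 3.488
3 3 3.152 4.206
4 5 7.259 4.152
5 5 4.975 5.137
6 5 4.544 5.353
7 5 3.750 5.419
8 5 3.384 5.272
9 5 3.392 5.064
10 5 3.654 4.899
11 5 3.972 4.833
12 5 4.194 4.859

(exact arithmetic carried between steps; '≈' marks a value shown rounded to 6 d.p. or computed from one; I and e_prev carry over from the previous line; the table rounds u and y to 3 d.p., halves away from zero)
n=0: y=0, sp=3, e=sp−y=3; I=3, D=e−e_prev=3; u=1/2·3+2·3+1/2·3=9; next y=4/5·0+1/4·9=2.25
n=1: y=2.25, sp=3, e=sp−y=0.75; I=3.75, D=e−e_prev=-2.25; u=1/2·0.75+2·3.75+1/2·(-2.25)=6.75; next y=4/5·2.25+1/4·6.75=3.4875
n=2: y=3.4875, sp=3, e=sp−y=-0.4875; I=3.2625, D=e−e_prev=-1.2375; u=1/2·(-0.4875)+2·3.2625+1/2·(-1.2375)=5.6625; next y=4/5·3.4875+1/4·5.6625=4.205625
n=3: y=4.205625, sp=3, e=sp−y=-1.205625; I=2.056875, D=e−e_prev=-0.718125; u=1/2·(-1.205625)+2·2.056875+1/2·(-0.718125)=3.151875; next y=4/5·4.205625+1/4·3.151875≈4.152469
n=4: y≈4.152469, sp=5, e=sp−y≈0.847531; I≈2.904406, D=e−e_prev≈2.053156; u=1/2·0.847531+2·2.904406+1/2·2.053156≈7.259156; next y=4/5·4.152469+1/4·7.259156≈5.136764
n=5: y≈5.136764, sp=5, e=sp−y≈-0.136764; I≈2.767642, D=e−e_prev≈-0.984295; u=1/2·(-0.136764)+2·2.767642+1/2·(-0.984295)≈4.974755; next y=4/5·5.136764+1/4·4.974755≈5.353100
n=6: y≈5.353100, sp=5, e=sp−y≈-0.353100; I≈2.414542, D=e−e_prev≈-0.216336; u=1/2·(-0.353100)+2·2.414542+1/2·(-0.216336)≈4.544367; next y=4/5·5.353100+1/4·4.544367≈5.418572
n=7: y≈5.418572, sp=5, e=sp−y≈-0.418572; I≈1.995971, D=e−e_prev≈-0.065472; u=1/2·(-0.418572)+2·1.995971+1/2·(-0.065472)≈3.749920; next y=4/5·5.418572+1/4·3.749920≈5.272337
n=8: y≈5.272337, sp=5, e=sp−y≈-0.272337; I≈1.723633, D=e−e_prev≈0.146234; u=1/2·(-0.272337)+2·1.723633+1/2·0.146234≈3.384216; next y=4/5·5.272337+1/4·3.384216≈5.063924
n=9: y≈5.063924, sp=5, e=sp−y≈-0.063924; I≈1.659710, D=e−e_prev≈0.208414; u=1/2·(-0.063924)+2·1.659710+1/2·0.208414≈3.391665; next y=4/5·5.063924+1/4·3.391665≈4.899055
n=10: y≈4.899055, sp=5, e=sp−y≈0.100945; I≈1.760655, D=e−e_prev≈0.164869; u=1/2·0.100945+2·1.760655+1/2·0.164869≈3.654216; next y=4/5·4.899055+1/4·3.654216≈4.832798
n=11: y≈4.832798, sp=5, e=sp−y≈0.167202; I≈1.927857, D=e−e_prev≈0.066257; u=1/2·0.167202+2·1.927857+1/2·0.066257≈3.972443; next y=4/5·4.832798+1/4·3.972443≈4.859349
n=12: y≈4.859349, sp=5, e=sp−y≈0.140651; I≈2.068507, D=e−e_prev≈-0.026551; u=1/2·0.140651+2·2.068507+1/2·(-0.026551)≈4.194065; next y=4/5·4.859349+1/4·4.194065≈4.935996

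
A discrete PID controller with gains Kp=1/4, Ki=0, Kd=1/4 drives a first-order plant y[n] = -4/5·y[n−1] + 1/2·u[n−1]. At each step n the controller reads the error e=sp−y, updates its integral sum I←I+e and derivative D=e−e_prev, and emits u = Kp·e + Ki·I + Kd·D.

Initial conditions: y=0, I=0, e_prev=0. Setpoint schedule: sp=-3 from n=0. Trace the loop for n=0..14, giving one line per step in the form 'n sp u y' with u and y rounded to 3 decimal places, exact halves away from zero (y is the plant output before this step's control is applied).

(exact arithmetic carried between steps; '≈' marks a value shown rounded to 6 d.p. or computed from one; I and e_prev carry over from the previous line; the table rounds u and y to 3 d.p., halves away from zero)
n=0: y=0, sp=-3, e=sp−y=-3; I=-3, D=e−e_prev=-3; u=1/4·(-3)+0·(-3)+1/4·(-3)=-1.5; next y=-4/5·0+1/2·(-1.5)=-0.75
n=1: y=-0.75, sp=-3, e=sp−y=-2.25; I=-5.25, D=e−e_prev=0.75; u=1/4·(-2.25)+0·(-5.25)+1/4·0.75=-0.375; next y=-4/5·(-0.75)+1/2·(-0.375)=0.4125
n=2: y=0.4125, sp=-3, e=sp−y=-3.4125; I=-8.6625, D=e−e_prev=-1.1625; u=1/4·(-3.4125)+0·(-8.6625)+1/4·(-1.1625)=-1.14375; next y=-4/5·0.4125+1/2·(-1.14375)=-0.901875
n=3: y=-0.901875, sp=-3, e=sp−y=-2.098125; I=-10.760625, D=e−e_prev=1.314375; u=1/4·(-2.098125)+0·(-10.760625)+1/4·1.314375≈-0.195938; next y=-4/5·(-0.901875)+1/2·(-0.195938)≈0.623531
n=4: y≈0.623531, sp=-3, e=sp−y≈-3.623531; I≈-14.384156, D=e−e_prev≈-1.525406; u=1/4·(-3.623531)+0·(-14.384156)+1/4·(-1.525406)≈-1.287234; next y=-4/5·0.623531+1/2·(-1.287234)≈-1.142442
n=5: y≈-1.142442, sp=-3, e=sp−y≈-1.857558; I≈-16.241714, D=e−e_prev≈1.765973; u=1/4·(-1.857558)+0·(-16.241714)+1/4·1.765973≈-0.022896; next y=-4/5·(-1.142442)+1/2·(-0.022896)≈0.902506
n=6: y≈0.902506, sp=-3, e=sp−y≈-3.902506; I≈-20.144220, D=e−e_prev≈-2.044948; u=1/4·(-3.902506)+0·(-20.144220)+1/4·(-2.044948)≈-1.486863; next y=-4/5·0.902506+1/2·(-1.486863)≈-1.465436
n=7: y≈-1.465436, sp=-3, e=sp−y≈-1.534564; I≈-21.678784, D=e−e_prev≈2.367942; u=1/4·(-1.534564)+0·(-21.678784)+1/4·2.367942≈0.208345; next y=-4/5·(-1.465436)+1/2·0.208345≈1.276521
n=8: y≈1.276521, sp=-3, e=sp−y≈-4.276521; I≈-25.955305, D=e−e_prev≈-2.741958; u=1/4·(-4.276521)+0·(-25.955305)+1/4·(-2.741958)≈-1.754620; next y=-4/5·1.276521+1/2·(-1.754620)≈-1.898527
n=9: y≈-1.898527, sp=-3, e=sp−y≈-1.101473; I≈-27.056778, D=e−e_prev≈3.175048; u=1/4·(-1.101473)+0·(-27.056778)+1/4·3.175048≈0.518394; next y=-4/5·(-1.898527)+1/2·0.518394≈1.778018
n=10: y≈1.778018, sp=-3, e=sp−y≈-4.778018; I≈-31.834796, D=e−e_prev≈-3.676545; u=1/4·(-4.778018)+0·(-31.834796)+1/4·(-3.676545)≈-2.113641; next y=-4/5·1.778018+1/2·(-2.113641)≈-2.479235
n=11: y≈-2.479235, sp=-3, e=sp−y≈-0.520765; I≈-32.355561, D=e−e_prev≈4.257254; u=1/4·(-0.520765)+0·(-32.355561)+1/4·4.257254≈0.934122; next y=-4/5·(-2.479235)+1/2·0.934122≈2.450449
n=12: y≈2.450449, sp=-3, e=sp−y≈-5.450449; I≈-37.806010, D=e−e_prev≈-4.929684; u=1/4·(-5.450449)+0·(-37.806010)+1/4·(-4.929684)≈-2.595033; next y=-4/5·2.450449+1/2·(-2.595033)≈-3.257876
n=13: y≈-3.257876, sp=-3, e=sp−y≈0.257876; I≈-37.548134, D=e−e_prev≈5.708325; u=1/4·0.257876+0·(-37.548134)+1/4·5.708325≈1.491550; next y=-4/5·(-3.257876)+1/2·1.491550≈3.352076
n=14: y≈3.352076, sp=-3, e=sp−y≈-6.352076; I≈-43.900210, D=e−e_prev≈-6.609952; u=1/4·(-6.352076)+0·(-43.900210)+1/4·(-6.609952)≈-3.240507; next y=-4/5·3.352076+1/2·(-3.240507)≈-4.301914

0 -3 -1.500 0.000
1 -3 -0.375 -0.750
2 -3 -1.144 0.413
3 -3 -0.196 -0.902
4 -3 -1.287 0.624
5 -3 -0.023 -1.142
6 -3 -1.487 0.903
7 -3 0.208 -1.465
8 -3 -1.755 1.277
9 -3 0.518 -1.899
10 -3 -2.114 1.778
11 -3 0.934 -2.479
12 -3 -2.595 2.450
13 -3 1.492 -3.258
14 -3 -3.241 3.352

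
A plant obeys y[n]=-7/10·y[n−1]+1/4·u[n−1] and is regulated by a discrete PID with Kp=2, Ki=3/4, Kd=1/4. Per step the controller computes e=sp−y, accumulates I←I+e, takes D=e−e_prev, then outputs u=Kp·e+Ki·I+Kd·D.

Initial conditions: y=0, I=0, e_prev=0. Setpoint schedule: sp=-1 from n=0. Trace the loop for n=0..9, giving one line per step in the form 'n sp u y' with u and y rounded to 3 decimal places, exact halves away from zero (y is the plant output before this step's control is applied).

0 -1 -3.000 0.000
1 -1 -1.250 -0.750
2 -1 -4.513 0.213
3 -1 -0.713 -1.277
4 -1 -6.855 0.716
5 -1 1.147 -2.215
6 -1 -10.829 1.837
7 -1 5.546 -3.993
8 -1 -18.192 4.182
9 -1 14.937 -7.475

(exact arithmetic carried between steps; '≈' marks a value shown rounded to 6 d.p. or computed from one; I and e_prev carry over from the previous line; the table rounds u and y to 3 d.p., halves away from zero)
n=0: y=0, sp=-1, e=sp−y=-1; I=-1, D=e−e_prev=-1; u=2·(-1)+3/4·(-1)+1/4·(-1)=-3; next y=-7/10·0+1/4·(-3)=-0.75
n=1: y=-0.75, sp=-1, e=sp−y=-0.25; I=-1.25, D=e−e_prev=0.75; u=2·(-0.25)+3/4·(-1.25)+1/4·0.75=-1.25; next y=-7/10·(-0.75)+1/4·(-1.25)=0.2125
n=2: y=0.2125, sp=-1, e=sp−y=-1.2125; I=-2.4625, D=e−e_prev=-0.9625; u=2·(-1.2125)+3/4·(-2.4625)+1/4·(-0.9625)=-4.5125; next y=-7/10·0.2125+1/4·(-4.5125)=-1.276875
n=3: y=-1.276875, sp=-1, e=sp−y=0.276875; I=-2.185625, D=e−e_prev=1.489375; u=2·0.276875+3/4·(-2.185625)+1/4·1.489375=-0.713125; next y=-7/10·(-1.276875)+1/4·(-0.713125)≈0.715531
n=4: y≈0.715531, sp=-1, e=sp−y≈-1.715531; I≈-3.901156, D=e−e_prev≈-1.992406; u=2·(-1.715531)+3/4·(-3.901156)+1/4·(-1.992406)≈-6.855031; next y=-7/10·0.715531+1/4·(-6.855031)≈-2.214630
n=5: y≈-2.214630, sp=-1, e=sp−y≈1.214630; I≈-2.686527, D=e−e_prev≈2.930161; u=2·1.214630+3/4·(-2.686527)+1/4·2.930161≈1.146905; next y=-7/10·(-2.214630)+1/4·1.146905≈1.836967
n=6: y≈1.836967, sp=-1, e=sp−y≈-2.836967; I≈-5.523494, D=e−e_prev≈-4.051597; u=2·(-2.836967)+3/4·(-5.523494)+1/4·(-4.051597)≈-10.829453; next y=-7/10·1.836967+1/4·(-10.829453)≈-3.993240
n=7: y≈-3.993240, sp=-1, e=sp−y≈2.993240; I≈-2.530253, D=e−e_prev≈5.830207; u=2·2.993240+3/4·(-2.530253)+1/4·5.830207≈5.546342; next y=-7/10·(-3.993240)+1/4·5.546342≈4.181854
n=8: y≈4.181854, sp=-1, e=sp−y≈-5.181854; I≈-7.712107, D=e−e_prev≈-8.175094; u=2·(-5.181854)+3/4·(-7.712107)+1/4·(-8.175094)≈-18.191561; next y=-7/10·4.181854+1/4·(-18.191561)≈-7.475188
n=9: y≈-7.475188, sp=-1, e=sp−y≈6.475188; I≈-1.236919, D=e−e_prev≈11.657041; u=2·6.475188+3/4·(-1.236919)+1/4·11.657041≈14.936947; next y=-7/10·(-7.475188)+1/4·14.936947≈8.966868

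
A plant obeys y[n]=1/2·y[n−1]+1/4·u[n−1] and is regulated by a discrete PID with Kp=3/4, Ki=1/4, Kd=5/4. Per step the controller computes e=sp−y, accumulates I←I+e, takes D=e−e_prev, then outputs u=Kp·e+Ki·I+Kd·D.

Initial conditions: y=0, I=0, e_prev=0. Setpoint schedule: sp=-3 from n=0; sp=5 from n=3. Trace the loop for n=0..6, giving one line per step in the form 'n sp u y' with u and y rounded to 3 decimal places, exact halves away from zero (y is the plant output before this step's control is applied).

0 -3 -6.750 0.000
1 -3 0.047 -1.688
2 -3 -4.315 -0.832
3 5 15.703 -1.495
4 5 -4.016 3.178
5 5 8.116 0.585
6 5 2.071 2.321

(exact arithmetic carried between steps; '≈' marks a value shown rounded to 6 d.p. or computed from one; I and e_prev carry over from the previous line; the table rounds u and y to 3 d.p., halves away from zero)
n=0: y=0, sp=-3, e=sp−y=-3; I=-3, D=e−e_prev=-3; u=3/4·(-3)+1/4·(-3)+5/4·(-3)=-6.75; next y=1/2·0+1/4·(-6.75)=-1.6875
n=1: y=-1.6875, sp=-3, e=sp−y=-1.3125; I=-4.3125, D=e−e_prev=1.6875; u=3/4·(-1.3125)+1/4·(-4.3125)+5/4·1.6875=0.046875; next y=1/2·(-1.6875)+1/4·0.046875≈-0.832031
n=2: y≈-0.832031, sp=-3, e=sp−y≈-2.167969; I≈-6.480469, D=e−e_prev≈-0.855469; u=3/4·(-2.167969)+1/4·(-6.480469)+5/4·(-0.855469)≈-4.315430; next y=1/2·(-0.832031)+1/4·(-4.315430)≈-1.494873
n=3: y≈-1.494873, sp=5, e=sp−y≈6.494873; I≈0.014404, D=e−e_prev≈8.662842; u=3/4·6.494873+1/4·0.014404+5/4·8.662842≈15.703308; next y=1/2·(-1.494873)+1/4·15.703308≈3.178391
n=4: y≈3.178391, sp=5, e=sp−y≈1.821609; I≈1.836014, D=e−e_prev≈-4.673264; u=3/4·1.821609+1/4·1.836014+5/4·(-4.673264)≈-4.016369; next y=1/2·3.178391+1/4·(-4.016369)≈0.585103
n=5: y≈0.585103, sp=5, e=sp−y≈4.414897; I≈6.250911, D=e−e_prev≈2.593287; u=3/4·4.414897+1/4·6.250911+5/4·2.593287≈8.115510; next y=1/2·0.585103+1/4·8.115510≈2.321429
n=6: y≈2.321429, sp=5, e=sp−y≈2.678571; I≈8.929482, D=e−e_prev≈-1.736326; u=3/4·2.678571+1/4·8.929482+5/4·(-1.736326)≈2.070891; next y=1/2·2.321429+1/4·2.070891≈1.678437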